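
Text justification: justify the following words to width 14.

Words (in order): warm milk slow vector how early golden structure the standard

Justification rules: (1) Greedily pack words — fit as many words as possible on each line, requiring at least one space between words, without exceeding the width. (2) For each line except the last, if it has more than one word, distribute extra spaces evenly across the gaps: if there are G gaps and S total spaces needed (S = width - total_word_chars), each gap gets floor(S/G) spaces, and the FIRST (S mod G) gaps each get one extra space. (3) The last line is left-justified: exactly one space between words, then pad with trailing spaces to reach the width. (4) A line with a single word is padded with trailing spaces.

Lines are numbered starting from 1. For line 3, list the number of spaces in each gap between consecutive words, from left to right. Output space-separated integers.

Answer: 3

Derivation:
Line 1: ['warm', 'milk', 'slow'] (min_width=14, slack=0)
Line 2: ['vector', 'how'] (min_width=10, slack=4)
Line 3: ['early', 'golden'] (min_width=12, slack=2)
Line 4: ['structure', 'the'] (min_width=13, slack=1)
Line 5: ['standard'] (min_width=8, slack=6)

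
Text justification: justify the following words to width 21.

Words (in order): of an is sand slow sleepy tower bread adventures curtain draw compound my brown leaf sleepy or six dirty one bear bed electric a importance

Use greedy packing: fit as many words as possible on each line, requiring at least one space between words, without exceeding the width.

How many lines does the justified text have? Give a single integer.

Line 1: ['of', 'an', 'is', 'sand', 'slow'] (min_width=18, slack=3)
Line 2: ['sleepy', 'tower', 'bread'] (min_width=18, slack=3)
Line 3: ['adventures', 'curtain'] (min_width=18, slack=3)
Line 4: ['draw', 'compound', 'my'] (min_width=16, slack=5)
Line 5: ['brown', 'leaf', 'sleepy', 'or'] (min_width=20, slack=1)
Line 6: ['six', 'dirty', 'one', 'bear'] (min_width=18, slack=3)
Line 7: ['bed', 'electric', 'a'] (min_width=14, slack=7)
Line 8: ['importance'] (min_width=10, slack=11)
Total lines: 8

Answer: 8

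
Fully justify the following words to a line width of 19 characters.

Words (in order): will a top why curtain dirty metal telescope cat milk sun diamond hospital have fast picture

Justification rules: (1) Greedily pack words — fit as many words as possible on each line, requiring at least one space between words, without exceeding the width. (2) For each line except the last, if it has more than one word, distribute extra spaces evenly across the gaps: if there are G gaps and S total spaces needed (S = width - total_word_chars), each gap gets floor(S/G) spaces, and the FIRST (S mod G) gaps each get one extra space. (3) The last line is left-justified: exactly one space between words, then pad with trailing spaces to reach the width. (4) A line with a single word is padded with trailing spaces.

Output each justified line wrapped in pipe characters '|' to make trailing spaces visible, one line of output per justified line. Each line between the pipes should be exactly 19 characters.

Line 1: ['will', 'a', 'top', 'why'] (min_width=14, slack=5)
Line 2: ['curtain', 'dirty', 'metal'] (min_width=19, slack=0)
Line 3: ['telescope', 'cat', 'milk'] (min_width=18, slack=1)
Line 4: ['sun', 'diamond'] (min_width=11, slack=8)
Line 5: ['hospital', 'have', 'fast'] (min_width=18, slack=1)
Line 6: ['picture'] (min_width=7, slack=12)

Answer: |will   a   top  why|
|curtain dirty metal|
|telescope  cat milk|
|sun         diamond|
|hospital  have fast|
|picture            |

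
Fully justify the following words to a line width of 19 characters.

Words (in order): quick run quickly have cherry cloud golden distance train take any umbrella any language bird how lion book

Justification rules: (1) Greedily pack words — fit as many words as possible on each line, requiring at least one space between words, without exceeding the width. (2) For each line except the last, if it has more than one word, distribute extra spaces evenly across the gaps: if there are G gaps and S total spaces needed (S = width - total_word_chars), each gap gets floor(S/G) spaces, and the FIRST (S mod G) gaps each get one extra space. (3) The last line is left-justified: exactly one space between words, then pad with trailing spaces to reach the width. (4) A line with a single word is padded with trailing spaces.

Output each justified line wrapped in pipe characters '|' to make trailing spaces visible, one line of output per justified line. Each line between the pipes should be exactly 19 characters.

Line 1: ['quick', 'run', 'quickly'] (min_width=17, slack=2)
Line 2: ['have', 'cherry', 'cloud'] (min_width=17, slack=2)
Line 3: ['golden', 'distance'] (min_width=15, slack=4)
Line 4: ['train', 'take', 'any'] (min_width=14, slack=5)
Line 5: ['umbrella', 'any'] (min_width=12, slack=7)
Line 6: ['language', 'bird', 'how'] (min_width=17, slack=2)
Line 7: ['lion', 'book'] (min_width=9, slack=10)

Answer: |quick  run  quickly|
|have  cherry  cloud|
|golden     distance|
|train    take   any|
|umbrella        any|
|language  bird  how|
|lion book          |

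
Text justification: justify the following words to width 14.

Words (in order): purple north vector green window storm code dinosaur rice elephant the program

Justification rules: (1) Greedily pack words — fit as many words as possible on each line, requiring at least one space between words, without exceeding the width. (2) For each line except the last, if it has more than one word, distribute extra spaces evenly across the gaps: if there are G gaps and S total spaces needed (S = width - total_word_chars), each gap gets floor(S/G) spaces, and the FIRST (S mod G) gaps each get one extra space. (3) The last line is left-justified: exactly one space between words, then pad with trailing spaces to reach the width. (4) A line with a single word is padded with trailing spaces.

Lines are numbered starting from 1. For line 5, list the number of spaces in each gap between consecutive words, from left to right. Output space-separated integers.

Answer: 2

Derivation:
Line 1: ['purple', 'north'] (min_width=12, slack=2)
Line 2: ['vector', 'green'] (min_width=12, slack=2)
Line 3: ['window', 'storm'] (min_width=12, slack=2)
Line 4: ['code', 'dinosaur'] (min_width=13, slack=1)
Line 5: ['rice', 'elephant'] (min_width=13, slack=1)
Line 6: ['the', 'program'] (min_width=11, slack=3)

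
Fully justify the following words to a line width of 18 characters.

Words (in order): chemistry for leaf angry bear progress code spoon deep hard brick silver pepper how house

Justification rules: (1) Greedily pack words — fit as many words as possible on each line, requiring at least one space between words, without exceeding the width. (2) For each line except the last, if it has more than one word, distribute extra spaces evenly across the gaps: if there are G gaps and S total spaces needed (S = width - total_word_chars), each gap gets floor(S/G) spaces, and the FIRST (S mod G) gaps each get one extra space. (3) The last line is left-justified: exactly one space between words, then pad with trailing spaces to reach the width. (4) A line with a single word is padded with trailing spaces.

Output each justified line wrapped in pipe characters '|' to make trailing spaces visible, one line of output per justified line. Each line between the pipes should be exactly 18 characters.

Line 1: ['chemistry', 'for', 'leaf'] (min_width=18, slack=0)
Line 2: ['angry', 'bear'] (min_width=10, slack=8)
Line 3: ['progress', 'code'] (min_width=13, slack=5)
Line 4: ['spoon', 'deep', 'hard'] (min_width=15, slack=3)
Line 5: ['brick', 'silver'] (min_width=12, slack=6)
Line 6: ['pepper', 'how', 'house'] (min_width=16, slack=2)

Answer: |chemistry for leaf|
|angry         bear|
|progress      code|
|spoon   deep  hard|
|brick       silver|
|pepper how house  |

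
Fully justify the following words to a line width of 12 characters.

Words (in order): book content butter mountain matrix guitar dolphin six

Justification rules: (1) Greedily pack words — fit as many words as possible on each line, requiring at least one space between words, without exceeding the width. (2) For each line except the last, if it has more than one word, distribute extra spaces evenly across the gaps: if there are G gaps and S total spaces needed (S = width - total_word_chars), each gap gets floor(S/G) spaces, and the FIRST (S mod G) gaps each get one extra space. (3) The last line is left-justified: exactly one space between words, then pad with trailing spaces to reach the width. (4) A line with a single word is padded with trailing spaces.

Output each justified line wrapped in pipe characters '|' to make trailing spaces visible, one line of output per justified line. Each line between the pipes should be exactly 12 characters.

Answer: |book content|
|butter      |
|mountain    |
|matrix      |
|guitar      |
|dolphin six |

Derivation:
Line 1: ['book', 'content'] (min_width=12, slack=0)
Line 2: ['butter'] (min_width=6, slack=6)
Line 3: ['mountain'] (min_width=8, slack=4)
Line 4: ['matrix'] (min_width=6, slack=6)
Line 5: ['guitar'] (min_width=6, slack=6)
Line 6: ['dolphin', 'six'] (min_width=11, slack=1)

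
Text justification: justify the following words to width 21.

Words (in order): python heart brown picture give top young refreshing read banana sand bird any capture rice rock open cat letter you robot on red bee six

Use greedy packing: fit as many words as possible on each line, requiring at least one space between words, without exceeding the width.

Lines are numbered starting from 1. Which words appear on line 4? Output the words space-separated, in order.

Answer: banana sand bird any

Derivation:
Line 1: ['python', 'heart', 'brown'] (min_width=18, slack=3)
Line 2: ['picture', 'give', 'top'] (min_width=16, slack=5)
Line 3: ['young', 'refreshing', 'read'] (min_width=21, slack=0)
Line 4: ['banana', 'sand', 'bird', 'any'] (min_width=20, slack=1)
Line 5: ['capture', 'rice', 'rock'] (min_width=17, slack=4)
Line 6: ['open', 'cat', 'letter', 'you'] (min_width=19, slack=2)
Line 7: ['robot', 'on', 'red', 'bee', 'six'] (min_width=20, slack=1)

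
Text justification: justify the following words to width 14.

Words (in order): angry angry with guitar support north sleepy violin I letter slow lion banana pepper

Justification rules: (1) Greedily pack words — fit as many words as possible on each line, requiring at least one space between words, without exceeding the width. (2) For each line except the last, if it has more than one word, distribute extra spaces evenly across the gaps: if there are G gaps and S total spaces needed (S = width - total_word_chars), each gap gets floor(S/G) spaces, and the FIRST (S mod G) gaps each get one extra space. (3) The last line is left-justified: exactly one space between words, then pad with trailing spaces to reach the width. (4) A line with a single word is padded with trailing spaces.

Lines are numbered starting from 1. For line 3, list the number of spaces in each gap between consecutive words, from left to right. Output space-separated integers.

Answer: 2

Derivation:
Line 1: ['angry', 'angry'] (min_width=11, slack=3)
Line 2: ['with', 'guitar'] (min_width=11, slack=3)
Line 3: ['support', 'north'] (min_width=13, slack=1)
Line 4: ['sleepy', 'violin'] (min_width=13, slack=1)
Line 5: ['I', 'letter', 'slow'] (min_width=13, slack=1)
Line 6: ['lion', 'banana'] (min_width=11, slack=3)
Line 7: ['pepper'] (min_width=6, slack=8)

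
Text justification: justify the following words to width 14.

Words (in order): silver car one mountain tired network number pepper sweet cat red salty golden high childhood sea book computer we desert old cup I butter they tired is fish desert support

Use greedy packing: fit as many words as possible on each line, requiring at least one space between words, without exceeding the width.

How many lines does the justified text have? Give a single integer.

Answer: 13

Derivation:
Line 1: ['silver', 'car', 'one'] (min_width=14, slack=0)
Line 2: ['mountain', 'tired'] (min_width=14, slack=0)
Line 3: ['network', 'number'] (min_width=14, slack=0)
Line 4: ['pepper', 'sweet'] (min_width=12, slack=2)
Line 5: ['cat', 'red', 'salty'] (min_width=13, slack=1)
Line 6: ['golden', 'high'] (min_width=11, slack=3)
Line 7: ['childhood', 'sea'] (min_width=13, slack=1)
Line 8: ['book', 'computer'] (min_width=13, slack=1)
Line 9: ['we', 'desert', 'old'] (min_width=13, slack=1)
Line 10: ['cup', 'I', 'butter'] (min_width=12, slack=2)
Line 11: ['they', 'tired', 'is'] (min_width=13, slack=1)
Line 12: ['fish', 'desert'] (min_width=11, slack=3)
Line 13: ['support'] (min_width=7, slack=7)
Total lines: 13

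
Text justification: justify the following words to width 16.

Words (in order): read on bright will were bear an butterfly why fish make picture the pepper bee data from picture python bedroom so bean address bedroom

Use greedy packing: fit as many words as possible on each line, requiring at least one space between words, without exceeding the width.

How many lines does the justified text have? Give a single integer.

Line 1: ['read', 'on', 'bright'] (min_width=14, slack=2)
Line 2: ['will', 'were', 'bear'] (min_width=14, slack=2)
Line 3: ['an', 'butterfly', 'why'] (min_width=16, slack=0)
Line 4: ['fish', 'make'] (min_width=9, slack=7)
Line 5: ['picture', 'the'] (min_width=11, slack=5)
Line 6: ['pepper', 'bee', 'data'] (min_width=15, slack=1)
Line 7: ['from', 'picture'] (min_width=12, slack=4)
Line 8: ['python', 'bedroom'] (min_width=14, slack=2)
Line 9: ['so', 'bean', 'address'] (min_width=15, slack=1)
Line 10: ['bedroom'] (min_width=7, slack=9)
Total lines: 10

Answer: 10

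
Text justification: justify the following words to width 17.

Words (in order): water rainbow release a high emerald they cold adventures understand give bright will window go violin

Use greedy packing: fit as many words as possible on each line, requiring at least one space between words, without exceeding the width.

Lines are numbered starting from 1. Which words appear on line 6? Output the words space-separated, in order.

Answer: bright will

Derivation:
Line 1: ['water', 'rainbow'] (min_width=13, slack=4)
Line 2: ['release', 'a', 'high'] (min_width=14, slack=3)
Line 3: ['emerald', 'they', 'cold'] (min_width=17, slack=0)
Line 4: ['adventures'] (min_width=10, slack=7)
Line 5: ['understand', 'give'] (min_width=15, slack=2)
Line 6: ['bright', 'will'] (min_width=11, slack=6)
Line 7: ['window', 'go', 'violin'] (min_width=16, slack=1)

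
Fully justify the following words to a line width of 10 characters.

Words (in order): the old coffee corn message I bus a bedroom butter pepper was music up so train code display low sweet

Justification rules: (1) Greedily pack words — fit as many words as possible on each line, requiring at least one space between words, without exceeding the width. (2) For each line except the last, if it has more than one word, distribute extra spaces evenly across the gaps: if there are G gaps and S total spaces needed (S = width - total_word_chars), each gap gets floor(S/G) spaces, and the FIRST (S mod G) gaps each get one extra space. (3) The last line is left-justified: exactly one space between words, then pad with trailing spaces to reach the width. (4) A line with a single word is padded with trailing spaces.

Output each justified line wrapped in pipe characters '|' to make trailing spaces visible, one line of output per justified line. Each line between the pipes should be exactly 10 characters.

Answer: |the    old|
|coffee    |
|corn      |
|message  I|
|bus      a|
|bedroom   |
|butter    |
|pepper was|
|music   up|
|so   train|
|code      |
|display   |
|low sweet |

Derivation:
Line 1: ['the', 'old'] (min_width=7, slack=3)
Line 2: ['coffee'] (min_width=6, slack=4)
Line 3: ['corn'] (min_width=4, slack=6)
Line 4: ['message', 'I'] (min_width=9, slack=1)
Line 5: ['bus', 'a'] (min_width=5, slack=5)
Line 6: ['bedroom'] (min_width=7, slack=3)
Line 7: ['butter'] (min_width=6, slack=4)
Line 8: ['pepper', 'was'] (min_width=10, slack=0)
Line 9: ['music', 'up'] (min_width=8, slack=2)
Line 10: ['so', 'train'] (min_width=8, slack=2)
Line 11: ['code'] (min_width=4, slack=6)
Line 12: ['display'] (min_width=7, slack=3)
Line 13: ['low', 'sweet'] (min_width=9, slack=1)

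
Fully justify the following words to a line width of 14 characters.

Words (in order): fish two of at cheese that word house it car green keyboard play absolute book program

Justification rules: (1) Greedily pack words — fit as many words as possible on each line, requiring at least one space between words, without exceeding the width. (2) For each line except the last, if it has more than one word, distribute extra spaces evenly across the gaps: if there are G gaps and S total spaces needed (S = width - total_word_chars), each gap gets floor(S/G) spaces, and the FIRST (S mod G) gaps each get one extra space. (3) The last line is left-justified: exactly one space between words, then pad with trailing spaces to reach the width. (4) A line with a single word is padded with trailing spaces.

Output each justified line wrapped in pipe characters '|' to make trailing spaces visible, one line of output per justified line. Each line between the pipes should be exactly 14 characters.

Answer: |fish two of at|
|cheese    that|
|word  house it|
|car      green|
|keyboard  play|
|absolute  book|
|program       |

Derivation:
Line 1: ['fish', 'two', 'of', 'at'] (min_width=14, slack=0)
Line 2: ['cheese', 'that'] (min_width=11, slack=3)
Line 3: ['word', 'house', 'it'] (min_width=13, slack=1)
Line 4: ['car', 'green'] (min_width=9, slack=5)
Line 5: ['keyboard', 'play'] (min_width=13, slack=1)
Line 6: ['absolute', 'book'] (min_width=13, slack=1)
Line 7: ['program'] (min_width=7, slack=7)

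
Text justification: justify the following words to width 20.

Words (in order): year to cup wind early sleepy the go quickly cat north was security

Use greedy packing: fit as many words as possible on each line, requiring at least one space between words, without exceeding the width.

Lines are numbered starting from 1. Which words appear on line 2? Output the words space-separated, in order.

Line 1: ['year', 'to', 'cup', 'wind'] (min_width=16, slack=4)
Line 2: ['early', 'sleepy', 'the', 'go'] (min_width=19, slack=1)
Line 3: ['quickly', 'cat', 'north'] (min_width=17, slack=3)
Line 4: ['was', 'security'] (min_width=12, slack=8)

Answer: early sleepy the go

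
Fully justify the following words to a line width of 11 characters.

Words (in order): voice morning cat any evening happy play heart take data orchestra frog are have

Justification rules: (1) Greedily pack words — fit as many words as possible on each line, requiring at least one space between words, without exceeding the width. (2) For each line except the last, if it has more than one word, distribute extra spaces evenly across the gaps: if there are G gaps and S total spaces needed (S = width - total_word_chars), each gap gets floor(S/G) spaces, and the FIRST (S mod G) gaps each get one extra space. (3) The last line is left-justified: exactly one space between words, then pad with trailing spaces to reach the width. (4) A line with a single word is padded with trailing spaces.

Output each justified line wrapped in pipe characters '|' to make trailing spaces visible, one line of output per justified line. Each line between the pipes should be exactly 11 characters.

Line 1: ['voice'] (min_width=5, slack=6)
Line 2: ['morning', 'cat'] (min_width=11, slack=0)
Line 3: ['any', 'evening'] (min_width=11, slack=0)
Line 4: ['happy', 'play'] (min_width=10, slack=1)
Line 5: ['heart', 'take'] (min_width=10, slack=1)
Line 6: ['data'] (min_width=4, slack=7)
Line 7: ['orchestra'] (min_width=9, slack=2)
Line 8: ['frog', 'are'] (min_width=8, slack=3)
Line 9: ['have'] (min_width=4, slack=7)

Answer: |voice      |
|morning cat|
|any evening|
|happy  play|
|heart  take|
|data       |
|orchestra  |
|frog    are|
|have       |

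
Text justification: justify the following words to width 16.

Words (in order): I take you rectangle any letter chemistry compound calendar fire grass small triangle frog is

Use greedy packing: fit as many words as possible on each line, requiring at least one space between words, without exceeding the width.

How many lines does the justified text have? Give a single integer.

Line 1: ['I', 'take', 'you'] (min_width=10, slack=6)
Line 2: ['rectangle', 'any'] (min_width=13, slack=3)
Line 3: ['letter', 'chemistry'] (min_width=16, slack=0)
Line 4: ['compound'] (min_width=8, slack=8)
Line 5: ['calendar', 'fire'] (min_width=13, slack=3)
Line 6: ['grass', 'small'] (min_width=11, slack=5)
Line 7: ['triangle', 'frog', 'is'] (min_width=16, slack=0)
Total lines: 7

Answer: 7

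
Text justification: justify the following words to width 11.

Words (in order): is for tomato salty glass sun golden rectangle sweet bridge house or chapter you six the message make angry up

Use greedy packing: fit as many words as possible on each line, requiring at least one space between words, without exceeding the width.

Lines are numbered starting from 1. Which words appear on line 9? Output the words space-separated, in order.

Answer: chapter you

Derivation:
Line 1: ['is', 'for'] (min_width=6, slack=5)
Line 2: ['tomato'] (min_width=6, slack=5)
Line 3: ['salty', 'glass'] (min_width=11, slack=0)
Line 4: ['sun', 'golden'] (min_width=10, slack=1)
Line 5: ['rectangle'] (min_width=9, slack=2)
Line 6: ['sweet'] (min_width=5, slack=6)
Line 7: ['bridge'] (min_width=6, slack=5)
Line 8: ['house', 'or'] (min_width=8, slack=3)
Line 9: ['chapter', 'you'] (min_width=11, slack=0)
Line 10: ['six', 'the'] (min_width=7, slack=4)
Line 11: ['message'] (min_width=7, slack=4)
Line 12: ['make', 'angry'] (min_width=10, slack=1)
Line 13: ['up'] (min_width=2, slack=9)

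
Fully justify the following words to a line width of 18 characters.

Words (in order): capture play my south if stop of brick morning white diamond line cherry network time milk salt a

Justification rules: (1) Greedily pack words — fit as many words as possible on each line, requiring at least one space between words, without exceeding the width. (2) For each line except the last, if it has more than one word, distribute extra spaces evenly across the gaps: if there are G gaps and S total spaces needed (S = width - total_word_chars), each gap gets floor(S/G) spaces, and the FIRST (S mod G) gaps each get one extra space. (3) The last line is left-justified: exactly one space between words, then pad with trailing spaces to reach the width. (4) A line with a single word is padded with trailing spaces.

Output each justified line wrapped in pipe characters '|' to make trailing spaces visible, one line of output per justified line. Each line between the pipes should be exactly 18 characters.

Answer: |capture   play  my|
|south  if  stop of|
|brick      morning|
|white diamond line|
|cherry     network|
|time milk salt a  |

Derivation:
Line 1: ['capture', 'play', 'my'] (min_width=15, slack=3)
Line 2: ['south', 'if', 'stop', 'of'] (min_width=16, slack=2)
Line 3: ['brick', 'morning'] (min_width=13, slack=5)
Line 4: ['white', 'diamond', 'line'] (min_width=18, slack=0)
Line 5: ['cherry', 'network'] (min_width=14, slack=4)
Line 6: ['time', 'milk', 'salt', 'a'] (min_width=16, slack=2)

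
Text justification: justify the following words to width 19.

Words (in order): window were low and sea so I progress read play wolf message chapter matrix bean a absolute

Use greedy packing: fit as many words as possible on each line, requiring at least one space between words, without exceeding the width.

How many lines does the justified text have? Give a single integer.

Line 1: ['window', 'were', 'low', 'and'] (min_width=19, slack=0)
Line 2: ['sea', 'so', 'I', 'progress'] (min_width=17, slack=2)
Line 3: ['read', 'play', 'wolf'] (min_width=14, slack=5)
Line 4: ['message', 'chapter'] (min_width=15, slack=4)
Line 5: ['matrix', 'bean', 'a'] (min_width=13, slack=6)
Line 6: ['absolute'] (min_width=8, slack=11)
Total lines: 6

Answer: 6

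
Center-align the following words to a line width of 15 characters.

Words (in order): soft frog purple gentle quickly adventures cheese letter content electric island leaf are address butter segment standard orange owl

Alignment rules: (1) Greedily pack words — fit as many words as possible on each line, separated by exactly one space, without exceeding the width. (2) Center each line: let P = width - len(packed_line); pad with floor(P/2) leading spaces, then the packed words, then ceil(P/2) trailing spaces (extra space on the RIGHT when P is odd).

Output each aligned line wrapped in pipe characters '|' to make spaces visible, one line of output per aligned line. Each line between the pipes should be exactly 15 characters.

Answer: |   soft frog   |
| purple gentle |
|    quickly    |
|  adventures   |
| cheese letter |
|    content    |
|electric island|
|   leaf are    |
|address butter |
|    segment    |
|standard orange|
|      owl      |

Derivation:
Line 1: ['soft', 'frog'] (min_width=9, slack=6)
Line 2: ['purple', 'gentle'] (min_width=13, slack=2)
Line 3: ['quickly'] (min_width=7, slack=8)
Line 4: ['adventures'] (min_width=10, slack=5)
Line 5: ['cheese', 'letter'] (min_width=13, slack=2)
Line 6: ['content'] (min_width=7, slack=8)
Line 7: ['electric', 'island'] (min_width=15, slack=0)
Line 8: ['leaf', 'are'] (min_width=8, slack=7)
Line 9: ['address', 'butter'] (min_width=14, slack=1)
Line 10: ['segment'] (min_width=7, slack=8)
Line 11: ['standard', 'orange'] (min_width=15, slack=0)
Line 12: ['owl'] (min_width=3, slack=12)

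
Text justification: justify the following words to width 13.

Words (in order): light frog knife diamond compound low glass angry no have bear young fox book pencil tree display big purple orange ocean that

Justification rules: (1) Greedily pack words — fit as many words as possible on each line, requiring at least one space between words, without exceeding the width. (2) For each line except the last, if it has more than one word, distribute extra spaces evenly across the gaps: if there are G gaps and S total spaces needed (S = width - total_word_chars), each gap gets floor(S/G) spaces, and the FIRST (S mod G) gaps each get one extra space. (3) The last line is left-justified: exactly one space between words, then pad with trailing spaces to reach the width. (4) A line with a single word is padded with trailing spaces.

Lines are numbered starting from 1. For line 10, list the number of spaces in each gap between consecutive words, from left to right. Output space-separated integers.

Answer: 2

Derivation:
Line 1: ['light', 'frog'] (min_width=10, slack=3)
Line 2: ['knife', 'diamond'] (min_width=13, slack=0)
Line 3: ['compound', 'low'] (min_width=12, slack=1)
Line 4: ['glass', 'angry'] (min_width=11, slack=2)
Line 5: ['no', 'have', 'bear'] (min_width=12, slack=1)
Line 6: ['young', 'fox'] (min_width=9, slack=4)
Line 7: ['book', 'pencil'] (min_width=11, slack=2)
Line 8: ['tree', 'display'] (min_width=12, slack=1)
Line 9: ['big', 'purple'] (min_width=10, slack=3)
Line 10: ['orange', 'ocean'] (min_width=12, slack=1)
Line 11: ['that'] (min_width=4, slack=9)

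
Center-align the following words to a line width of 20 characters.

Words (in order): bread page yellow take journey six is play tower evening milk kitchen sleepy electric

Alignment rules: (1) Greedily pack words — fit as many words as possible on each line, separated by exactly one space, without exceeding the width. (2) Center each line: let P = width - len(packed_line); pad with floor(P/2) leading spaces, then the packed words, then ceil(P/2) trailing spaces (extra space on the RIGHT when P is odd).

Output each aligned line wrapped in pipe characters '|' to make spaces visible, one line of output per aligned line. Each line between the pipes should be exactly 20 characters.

Answer: | bread page yellow  |
|take journey six is |
| play tower evening |
|milk kitchen sleepy |
|      electric      |

Derivation:
Line 1: ['bread', 'page', 'yellow'] (min_width=17, slack=3)
Line 2: ['take', 'journey', 'six', 'is'] (min_width=19, slack=1)
Line 3: ['play', 'tower', 'evening'] (min_width=18, slack=2)
Line 4: ['milk', 'kitchen', 'sleepy'] (min_width=19, slack=1)
Line 5: ['electric'] (min_width=8, slack=12)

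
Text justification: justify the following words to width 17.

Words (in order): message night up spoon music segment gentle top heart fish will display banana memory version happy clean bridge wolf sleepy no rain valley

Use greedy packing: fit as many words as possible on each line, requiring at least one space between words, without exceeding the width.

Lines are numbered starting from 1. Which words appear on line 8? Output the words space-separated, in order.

Line 1: ['message', 'night', 'up'] (min_width=16, slack=1)
Line 2: ['spoon', 'music'] (min_width=11, slack=6)
Line 3: ['segment', 'gentle'] (min_width=14, slack=3)
Line 4: ['top', 'heart', 'fish'] (min_width=14, slack=3)
Line 5: ['will', 'display'] (min_width=12, slack=5)
Line 6: ['banana', 'memory'] (min_width=13, slack=4)
Line 7: ['version', 'happy'] (min_width=13, slack=4)
Line 8: ['clean', 'bridge', 'wolf'] (min_width=17, slack=0)
Line 9: ['sleepy', 'no', 'rain'] (min_width=14, slack=3)
Line 10: ['valley'] (min_width=6, slack=11)

Answer: clean bridge wolf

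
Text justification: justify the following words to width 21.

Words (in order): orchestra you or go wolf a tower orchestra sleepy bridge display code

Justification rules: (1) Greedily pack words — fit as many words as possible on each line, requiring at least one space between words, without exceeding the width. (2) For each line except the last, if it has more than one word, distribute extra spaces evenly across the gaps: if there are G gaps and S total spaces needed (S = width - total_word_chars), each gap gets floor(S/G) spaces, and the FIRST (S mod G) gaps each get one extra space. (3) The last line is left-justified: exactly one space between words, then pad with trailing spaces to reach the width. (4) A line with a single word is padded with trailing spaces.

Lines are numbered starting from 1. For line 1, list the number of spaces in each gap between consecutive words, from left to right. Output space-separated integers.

Line 1: ['orchestra', 'you', 'or', 'go'] (min_width=19, slack=2)
Line 2: ['wolf', 'a', 'tower'] (min_width=12, slack=9)
Line 3: ['orchestra', 'sleepy'] (min_width=16, slack=5)
Line 4: ['bridge', 'display', 'code'] (min_width=19, slack=2)

Answer: 2 2 1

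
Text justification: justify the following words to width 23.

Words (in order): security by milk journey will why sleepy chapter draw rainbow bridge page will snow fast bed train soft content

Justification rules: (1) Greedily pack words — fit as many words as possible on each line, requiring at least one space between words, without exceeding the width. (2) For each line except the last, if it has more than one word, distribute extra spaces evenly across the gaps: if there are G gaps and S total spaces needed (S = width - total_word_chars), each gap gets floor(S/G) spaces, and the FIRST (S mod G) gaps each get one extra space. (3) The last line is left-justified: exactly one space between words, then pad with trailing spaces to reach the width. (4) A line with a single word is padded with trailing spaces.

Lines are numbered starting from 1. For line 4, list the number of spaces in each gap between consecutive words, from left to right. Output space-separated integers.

Line 1: ['security', 'by', 'milk'] (min_width=16, slack=7)
Line 2: ['journey', 'will', 'why', 'sleepy'] (min_width=23, slack=0)
Line 3: ['chapter', 'draw', 'rainbow'] (min_width=20, slack=3)
Line 4: ['bridge', 'page', 'will', 'snow'] (min_width=21, slack=2)
Line 5: ['fast', 'bed', 'train', 'soft'] (min_width=19, slack=4)
Line 6: ['content'] (min_width=7, slack=16)

Answer: 2 2 1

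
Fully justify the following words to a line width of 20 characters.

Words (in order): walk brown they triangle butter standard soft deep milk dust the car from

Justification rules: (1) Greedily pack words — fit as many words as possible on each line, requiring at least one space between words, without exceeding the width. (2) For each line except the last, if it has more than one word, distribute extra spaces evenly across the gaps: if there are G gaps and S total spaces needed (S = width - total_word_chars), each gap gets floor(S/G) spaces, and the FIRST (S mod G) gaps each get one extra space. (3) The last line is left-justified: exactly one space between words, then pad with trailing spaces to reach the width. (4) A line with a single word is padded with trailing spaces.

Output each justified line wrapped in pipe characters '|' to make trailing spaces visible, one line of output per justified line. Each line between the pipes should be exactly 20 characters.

Line 1: ['walk', 'brown', 'they'] (min_width=15, slack=5)
Line 2: ['triangle', 'butter'] (min_width=15, slack=5)
Line 3: ['standard', 'soft', 'deep'] (min_width=18, slack=2)
Line 4: ['milk', 'dust', 'the', 'car'] (min_width=17, slack=3)
Line 5: ['from'] (min_width=4, slack=16)

Answer: |walk    brown   they|
|triangle      butter|
|standard  soft  deep|
|milk  dust  the  car|
|from                |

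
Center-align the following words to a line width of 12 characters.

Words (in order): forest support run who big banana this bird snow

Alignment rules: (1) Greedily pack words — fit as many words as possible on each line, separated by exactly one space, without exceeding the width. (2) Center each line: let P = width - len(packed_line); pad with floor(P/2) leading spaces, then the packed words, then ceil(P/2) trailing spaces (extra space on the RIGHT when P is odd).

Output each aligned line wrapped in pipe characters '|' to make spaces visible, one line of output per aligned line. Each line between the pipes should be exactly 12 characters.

Answer: |   forest   |
|support run |
|  who big   |
|banana this |
| bird snow  |

Derivation:
Line 1: ['forest'] (min_width=6, slack=6)
Line 2: ['support', 'run'] (min_width=11, slack=1)
Line 3: ['who', 'big'] (min_width=7, slack=5)
Line 4: ['banana', 'this'] (min_width=11, slack=1)
Line 5: ['bird', 'snow'] (min_width=9, slack=3)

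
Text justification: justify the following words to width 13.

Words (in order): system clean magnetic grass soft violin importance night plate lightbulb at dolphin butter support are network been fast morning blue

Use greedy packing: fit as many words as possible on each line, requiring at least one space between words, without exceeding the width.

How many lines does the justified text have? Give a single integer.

Answer: 13

Derivation:
Line 1: ['system', 'clean'] (min_width=12, slack=1)
Line 2: ['magnetic'] (min_width=8, slack=5)
Line 3: ['grass', 'soft'] (min_width=10, slack=3)
Line 4: ['violin'] (min_width=6, slack=7)
Line 5: ['importance'] (min_width=10, slack=3)
Line 6: ['night', 'plate'] (min_width=11, slack=2)
Line 7: ['lightbulb', 'at'] (min_width=12, slack=1)
Line 8: ['dolphin'] (min_width=7, slack=6)
Line 9: ['butter'] (min_width=6, slack=7)
Line 10: ['support', 'are'] (min_width=11, slack=2)
Line 11: ['network', 'been'] (min_width=12, slack=1)
Line 12: ['fast', 'morning'] (min_width=12, slack=1)
Line 13: ['blue'] (min_width=4, slack=9)
Total lines: 13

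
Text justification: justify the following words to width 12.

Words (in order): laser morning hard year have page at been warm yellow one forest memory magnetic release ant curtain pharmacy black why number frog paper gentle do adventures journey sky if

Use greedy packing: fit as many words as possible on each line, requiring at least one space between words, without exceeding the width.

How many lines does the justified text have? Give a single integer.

Line 1: ['laser'] (min_width=5, slack=7)
Line 2: ['morning', 'hard'] (min_width=12, slack=0)
Line 3: ['year', 'have'] (min_width=9, slack=3)
Line 4: ['page', 'at', 'been'] (min_width=12, slack=0)
Line 5: ['warm', 'yellow'] (min_width=11, slack=1)
Line 6: ['one', 'forest'] (min_width=10, slack=2)
Line 7: ['memory'] (min_width=6, slack=6)
Line 8: ['magnetic'] (min_width=8, slack=4)
Line 9: ['release', 'ant'] (min_width=11, slack=1)
Line 10: ['curtain'] (min_width=7, slack=5)
Line 11: ['pharmacy'] (min_width=8, slack=4)
Line 12: ['black', 'why'] (min_width=9, slack=3)
Line 13: ['number', 'frog'] (min_width=11, slack=1)
Line 14: ['paper', 'gentle'] (min_width=12, slack=0)
Line 15: ['do'] (min_width=2, slack=10)
Line 16: ['adventures'] (min_width=10, slack=2)
Line 17: ['journey', 'sky'] (min_width=11, slack=1)
Line 18: ['if'] (min_width=2, slack=10)
Total lines: 18

Answer: 18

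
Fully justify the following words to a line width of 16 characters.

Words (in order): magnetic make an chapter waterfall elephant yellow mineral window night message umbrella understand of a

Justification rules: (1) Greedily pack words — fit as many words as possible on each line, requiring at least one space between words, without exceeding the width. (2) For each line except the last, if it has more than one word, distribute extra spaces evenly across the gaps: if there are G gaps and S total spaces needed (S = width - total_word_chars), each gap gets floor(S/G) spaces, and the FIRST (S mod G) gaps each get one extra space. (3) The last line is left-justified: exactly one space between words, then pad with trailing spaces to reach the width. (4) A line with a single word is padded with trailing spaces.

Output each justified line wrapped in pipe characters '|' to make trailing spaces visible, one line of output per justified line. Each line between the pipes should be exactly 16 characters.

Answer: |magnetic make an|
|chapter         |
|waterfall       |
|elephant  yellow|
|mineral   window|
|night    message|
|umbrella        |
|understand of a |

Derivation:
Line 1: ['magnetic', 'make', 'an'] (min_width=16, slack=0)
Line 2: ['chapter'] (min_width=7, slack=9)
Line 3: ['waterfall'] (min_width=9, slack=7)
Line 4: ['elephant', 'yellow'] (min_width=15, slack=1)
Line 5: ['mineral', 'window'] (min_width=14, slack=2)
Line 6: ['night', 'message'] (min_width=13, slack=3)
Line 7: ['umbrella'] (min_width=8, slack=8)
Line 8: ['understand', 'of', 'a'] (min_width=15, slack=1)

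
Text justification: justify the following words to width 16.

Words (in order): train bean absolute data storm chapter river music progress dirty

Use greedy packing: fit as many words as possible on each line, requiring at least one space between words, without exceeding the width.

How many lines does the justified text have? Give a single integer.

Line 1: ['train', 'bean'] (min_width=10, slack=6)
Line 2: ['absolute', 'data'] (min_width=13, slack=3)
Line 3: ['storm', 'chapter'] (min_width=13, slack=3)
Line 4: ['river', 'music'] (min_width=11, slack=5)
Line 5: ['progress', 'dirty'] (min_width=14, slack=2)
Total lines: 5

Answer: 5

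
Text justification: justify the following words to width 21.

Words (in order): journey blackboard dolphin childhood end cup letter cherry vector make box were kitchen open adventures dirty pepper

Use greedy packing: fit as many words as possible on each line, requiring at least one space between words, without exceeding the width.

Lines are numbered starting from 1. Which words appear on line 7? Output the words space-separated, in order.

Line 1: ['journey', 'blackboard'] (min_width=18, slack=3)
Line 2: ['dolphin', 'childhood', 'end'] (min_width=21, slack=0)
Line 3: ['cup', 'letter', 'cherry'] (min_width=17, slack=4)
Line 4: ['vector', 'make', 'box', 'were'] (min_width=20, slack=1)
Line 5: ['kitchen', 'open'] (min_width=12, slack=9)
Line 6: ['adventures', 'dirty'] (min_width=16, slack=5)
Line 7: ['pepper'] (min_width=6, slack=15)

Answer: pepper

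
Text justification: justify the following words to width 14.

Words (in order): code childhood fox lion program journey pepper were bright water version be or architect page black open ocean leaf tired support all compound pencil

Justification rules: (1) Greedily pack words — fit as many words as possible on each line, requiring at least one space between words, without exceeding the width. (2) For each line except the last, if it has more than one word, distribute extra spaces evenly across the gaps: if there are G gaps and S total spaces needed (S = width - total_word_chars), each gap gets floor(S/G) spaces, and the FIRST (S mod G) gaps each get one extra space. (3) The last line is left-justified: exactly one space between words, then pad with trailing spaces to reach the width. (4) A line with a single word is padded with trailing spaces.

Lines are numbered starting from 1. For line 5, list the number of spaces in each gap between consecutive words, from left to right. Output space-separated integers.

Answer: 4

Derivation:
Line 1: ['code', 'childhood'] (min_width=14, slack=0)
Line 2: ['fox', 'lion'] (min_width=8, slack=6)
Line 3: ['program'] (min_width=7, slack=7)
Line 4: ['journey', 'pepper'] (min_width=14, slack=0)
Line 5: ['were', 'bright'] (min_width=11, slack=3)
Line 6: ['water', 'version'] (min_width=13, slack=1)
Line 7: ['be', 'or'] (min_width=5, slack=9)
Line 8: ['architect', 'page'] (min_width=14, slack=0)
Line 9: ['black', 'open'] (min_width=10, slack=4)
Line 10: ['ocean', 'leaf'] (min_width=10, slack=4)
Line 11: ['tired', 'support'] (min_width=13, slack=1)
Line 12: ['all', 'compound'] (min_width=12, slack=2)
Line 13: ['pencil'] (min_width=6, slack=8)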